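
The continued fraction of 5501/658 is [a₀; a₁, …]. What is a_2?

5501 = 8·658 + 237   →  a_0 = 8
658 = 2·237 + 184   →  a_1 = 2
237 = 1·184 + 53   →  a_2 = 1

1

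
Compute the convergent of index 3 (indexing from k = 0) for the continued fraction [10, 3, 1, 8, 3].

359/35

Using pₖ = aₖpₖ₋₁ + pₖ₋₂, qₖ = aₖqₖ₋₁ + qₖ₋₂ (with p₋₁=1, p₋₂=0, q₋₁=0, q₋₂=1):
  k=0: a=10, p=10, q=1
  k=1: a=3, p=31, q=3
  k=2: a=1, p=41, q=4
  k=3: a=8, p=359, q=35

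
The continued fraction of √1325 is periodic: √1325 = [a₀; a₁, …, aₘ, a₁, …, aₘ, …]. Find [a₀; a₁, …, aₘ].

a₀ = ⌊√1325⌋ = 36.
With m₀=0, d₀=1 and mₖ₊₁ = dₖaₖ − mₖ, dₖ₊₁ = (n − mₖ₊₁²)/dₖ, aₖ₊₁ = ⌊(a₀+mₖ₊₁)/dₖ₊₁⌋:
  k=1: m=36, d=29, a=2
  k=2: m=22, d=29, a=2
  k=3: m=36, d=1, a=72
d=1 and a=2a₀=72 at k=3, so the next step gives (m, d) = (36, 29) again — its k=1 value — and the period has length 3.

[36; 2, 2, 72]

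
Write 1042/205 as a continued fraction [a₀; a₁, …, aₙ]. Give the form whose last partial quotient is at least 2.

[5; 12, 17]

1042 = 5*205 + 17
205 = 12*17 + 1
17 = 17*1 + 0  (stop)
So 1042/205 = [5; 12, 17].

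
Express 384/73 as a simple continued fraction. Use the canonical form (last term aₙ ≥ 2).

[5; 3, 1, 5, 3]

384 = 5·73 + 19
73 = 3·19 + 16
19 = 1·16 + 3
16 = 5·3 + 1
3 = 3·1 + 0  (stop)
So 384/73 = [5; 3, 1, 5, 3].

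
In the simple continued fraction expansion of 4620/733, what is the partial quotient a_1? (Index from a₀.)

3

4620 = 6·733 + 222   →  a_0 = 6
733 = 3·222 + 67   →  a_1 = 3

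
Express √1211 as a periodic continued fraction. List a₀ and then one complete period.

[34; 1, 3, 1, 68]

a₀ = ⌊√1211⌋ = 34.
With m₀=0, d₀=1 and mₖ₊₁ = dₖaₖ − mₖ, dₖ₊₁ = (n − mₖ₊₁²)/dₖ, aₖ₊₁ = ⌊(a₀+mₖ₊₁)/dₖ₊₁⌋:
  k=1: m=34, d=55, a=1
  k=2: m=21, d=14, a=3
  k=3: m=21, d=55, a=1
  k=4: m=34, d=1, a=68
d=1 and a=2a₀=68 at k=4, so the next step gives (m, d) = (34, 55) again — its k=1 value — and the period has length 4.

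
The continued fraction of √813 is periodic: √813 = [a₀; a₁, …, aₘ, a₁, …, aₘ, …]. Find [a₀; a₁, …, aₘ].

a₀ = ⌊√813⌋ = 28.

[28; 1, 1, 18, 1, 1, 56]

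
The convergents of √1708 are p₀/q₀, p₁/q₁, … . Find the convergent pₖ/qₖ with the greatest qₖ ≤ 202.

7687/186

√1708 = [41; 3, 20, 3, 82, …] (period length 4).
Convergents:
  p_0/q_0 = 41/1
  p_1/q_1 = 124/3
  p_2/q_2 = 2521/61
  p_3/q_3 = 7687/186
  p_4/q_4 = 632855/15313
q_3 = 186 ≤ 202 < 15313 = q_4, so the answer is 7687/186.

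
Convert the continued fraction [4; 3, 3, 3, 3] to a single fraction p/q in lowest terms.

Using pₖ = aₖpₖ₋₁ + pₖ₋₂ and qₖ = aₖqₖ₋₁ + qₖ₋₂:
  k=0: a=4, p=4, q=1
  k=1: a=3, p=13, q=3
  k=2: a=3, p=43, q=10
  k=3: a=3, p=142, q=33
  k=4: a=3, p=469, q=109

469/109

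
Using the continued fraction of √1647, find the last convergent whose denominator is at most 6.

√1647 = [40; 1, 1, 2, 1, 1, 80, …] (period length 6).
Convergents:
  p_0/q_0 = 40/1
  p_1/q_1 = 41/1
  p_2/q_2 = 81/2
  p_3/q_3 = 203/5
  p_4/q_4 = 284/7
q_3 = 5 ≤ 6 < 7 = q_4, so the answer is 203/5.

203/5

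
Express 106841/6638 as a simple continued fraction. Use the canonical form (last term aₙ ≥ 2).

[16; 10, 2, 18, 8, 2]

106841 = 16*6638 + 633
6638 = 10*633 + 308
633 = 2*308 + 17
308 = 18*17 + 2
17 = 8*2 + 1
2 = 2*1 + 0  (stop)
So 106841/6638 = [16; 10, 2, 18, 8, 2].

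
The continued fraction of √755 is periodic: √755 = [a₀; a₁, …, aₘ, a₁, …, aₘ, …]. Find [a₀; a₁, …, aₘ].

[27; 2, 10, 2, 54]

a₀ = ⌊√755⌋ = 27.
With m₀=0, d₀=1 and mₖ₊₁ = dₖaₖ − mₖ, dₖ₊₁ = (n − mₖ₊₁²)/dₖ, aₖ₊₁ = ⌊(a₀+mₖ₊₁)/dₖ₊₁⌋:
  k=1: m=27, d=26, a=2
  k=2: m=25, d=5, a=10
  k=3: m=25, d=26, a=2
  k=4: m=27, d=1, a=54
d=1 and a=2a₀=54 at k=4, so the next step gives (m, d) = (27, 26) again — its k=1 value — and the period has length 4.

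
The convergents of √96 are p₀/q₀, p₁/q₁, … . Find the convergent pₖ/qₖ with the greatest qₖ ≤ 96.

√96 = [9; 1, 3, 1, 18, …] (period length 4).
Convergents:
  p_0/q_0 = 9/1
  p_1/q_1 = 10/1
  p_2/q_2 = 39/4
  p_3/q_3 = 49/5
  p_4/q_4 = 921/94
  p_5/q_5 = 970/99
q_4 = 94 ≤ 96 < 99 = q_5, so the answer is 921/94.

921/94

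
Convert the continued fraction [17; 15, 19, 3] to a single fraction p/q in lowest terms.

Using pₖ = aₖpₖ₋₁ + pₖ₋₂ and qₖ = aₖqₖ₋₁ + qₖ₋₂:
  k=0: a=17, p=17, q=1
  k=1: a=15, p=256, q=15
  k=2: a=19, p=4881, q=286
  k=3: a=3, p=14899, q=873

14899/873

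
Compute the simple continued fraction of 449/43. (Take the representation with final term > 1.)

449 = 10×43 + 19
43 = 2×19 + 5
19 = 3×5 + 4
5 = 1×4 + 1
4 = 4×1 + 0  (stop)
So 449/43 = [10; 2, 3, 1, 4].

[10; 2, 3, 1, 4]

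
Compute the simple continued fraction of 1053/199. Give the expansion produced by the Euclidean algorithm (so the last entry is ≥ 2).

[5; 3, 2, 3, 8]

1053 = 5·199 + 58
199 = 3·58 + 25
58 = 2·25 + 8
25 = 3·8 + 1
8 = 8·1 + 0  (stop)
So 1053/199 = [5; 3, 2, 3, 8].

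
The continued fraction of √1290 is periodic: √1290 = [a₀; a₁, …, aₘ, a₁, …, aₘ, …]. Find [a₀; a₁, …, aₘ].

[35; 1, 10, 1, 70]

a₀ = ⌊√1290⌋ = 35.
With m₀=0, d₀=1 and mₖ₊₁ = dₖaₖ − mₖ, dₖ₊₁ = (n − mₖ₊₁²)/dₖ, aₖ₊₁ = ⌊(a₀+mₖ₊₁)/dₖ₊₁⌋:
  k=1: m=35, d=65, a=1
  k=2: m=30, d=6, a=10
  k=3: m=30, d=65, a=1
  k=4: m=35, d=1, a=70
d=1 and a=2a₀=70 at k=4, so the next step gives (m, d) = (35, 65) again — its k=1 value — and the period has length 4.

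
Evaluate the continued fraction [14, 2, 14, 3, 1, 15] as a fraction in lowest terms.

26924/1859

Using pₖ = aₖpₖ₋₁ + pₖ₋₂ and qₖ = aₖqₖ₋₁ + qₖ₋₂:
  k=0: a=14, p=14, q=1
  k=1: a=2, p=29, q=2
  k=2: a=14, p=420, q=29
  k=3: a=3, p=1289, q=89
  k=4: a=1, p=1709, q=118
  k=5: a=15, p=26924, q=1859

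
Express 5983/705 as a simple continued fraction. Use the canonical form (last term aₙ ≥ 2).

[8; 2, 18, 19]

5983 = 8×705 + 343
705 = 2×343 + 19
343 = 18×19 + 1
19 = 19×1 + 0  (stop)
So 5983/705 = [8; 2, 18, 19].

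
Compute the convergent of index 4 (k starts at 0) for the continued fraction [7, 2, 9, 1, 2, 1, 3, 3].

Using pₖ = aₖpₖ₋₁ + pₖ₋₂, qₖ = aₖqₖ₋₁ + qₖ₋₂ (with p₋₁=1, p₋₂=0, q₋₁=0, q₋₂=1):
  k=0: a=7, p=7, q=1
  k=1: a=2, p=15, q=2
  k=2: a=9, p=142, q=19
  k=3: a=1, p=157, q=21
  k=4: a=2, p=456, q=61

456/61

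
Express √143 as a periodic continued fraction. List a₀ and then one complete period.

[11; 1, 22]

a₀ = ⌊√143⌋ = 11.
With m₀=0, d₀=1 and mₖ₊₁ = dₖaₖ − mₖ, dₖ₊₁ = (n − mₖ₊₁²)/dₖ, aₖ₊₁ = ⌊(a₀+mₖ₊₁)/dₖ₊₁⌋:
  k=1: m=11, d=22, a=1
  k=2: m=11, d=1, a=22
d=1 and a=2a₀=22 at k=2, so the next step gives (m, d) = (11, 22) again — its k=1 value — and the period has length 2.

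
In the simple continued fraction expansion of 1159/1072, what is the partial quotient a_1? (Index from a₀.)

1159 = 1·1072 + 87   →  a_0 = 1
1072 = 12·87 + 28   →  a_1 = 12

12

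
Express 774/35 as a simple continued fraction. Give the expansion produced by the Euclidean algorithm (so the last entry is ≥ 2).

[22; 8, 1, 3]

774 = 22×35 + 4
35 = 8×4 + 3
4 = 1×3 + 1
3 = 3×1 + 0  (stop)
So 774/35 = [22; 8, 1, 3].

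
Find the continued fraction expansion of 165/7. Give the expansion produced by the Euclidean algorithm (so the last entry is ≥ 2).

165 = 23*7 + 4
7 = 1*4 + 3
4 = 1*3 + 1
3 = 3*1 + 0  (stop)
So 165/7 = [23; 1, 1, 3].

[23; 1, 1, 3]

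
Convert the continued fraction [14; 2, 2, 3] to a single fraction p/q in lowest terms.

Using pₖ = aₖpₖ₋₁ + pₖ₋₂ and qₖ = aₖqₖ₋₁ + qₖ₋₂:
  k=0: a=14, p=14, q=1
  k=1: a=2, p=29, q=2
  k=2: a=2, p=72, q=5
  k=3: a=3, p=245, q=17

245/17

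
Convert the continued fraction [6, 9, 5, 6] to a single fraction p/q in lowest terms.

Using pₖ = aₖpₖ₋₁ + pₖ₋₂ and qₖ = aₖqₖ₋₁ + qₖ₋₂:
  k=0: a=6, p=6, q=1
  k=1: a=9, p=55, q=9
  k=2: a=5, p=281, q=46
  k=3: a=6, p=1741, q=285

1741/285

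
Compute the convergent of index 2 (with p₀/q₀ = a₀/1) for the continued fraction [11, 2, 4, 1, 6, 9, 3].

103/9

Using pₖ = aₖpₖ₋₁ + pₖ₋₂, qₖ = aₖqₖ₋₁ + qₖ₋₂ (with p₋₁=1, p₋₂=0, q₋₁=0, q₋₂=1):
  k=0: a=11, p=11, q=1
  k=1: a=2, p=23, q=2
  k=2: a=4, p=103, q=9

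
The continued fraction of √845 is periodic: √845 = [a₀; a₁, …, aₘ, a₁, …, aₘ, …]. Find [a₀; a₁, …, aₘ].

a₀ = ⌊√845⌋ = 29.
With m₀=0, d₀=1 and mₖ₊₁ = dₖaₖ − mₖ, dₖ₊₁ = (n − mₖ₊₁²)/dₖ, aₖ₊₁ = ⌊(a₀+mₖ₊₁)/dₖ₊₁⌋:
  k=1: m=29, d=4, a=14
  k=2: m=27, d=29, a=1
  k=3: m=2, d=29, a=1
  k=4: m=27, d=4, a=14
  k=5: m=29, d=1, a=58
d=1 and a=2a₀=58 at k=5, so the next step gives (m, d) = (29, 4) again — its k=1 value — and the period has length 5.

[29; 14, 1, 1, 14, 58]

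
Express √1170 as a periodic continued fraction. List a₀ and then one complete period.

[34; 4, 1, 6, 1, 4, 68]

a₀ = ⌊√1170⌋ = 34.
With m₀=0, d₀=1 and mₖ₊₁ = dₖaₖ − mₖ, dₖ₊₁ = (n − mₖ₊₁²)/dₖ, aₖ₊₁ = ⌊(a₀+mₖ₊₁)/dₖ₊₁⌋:
  k=1: m=34, d=14, a=4
  k=2: m=22, d=49, a=1
  k=3: m=27, d=9, a=6
  k=4: m=27, d=49, a=1
  k=5: m=22, d=14, a=4
  k=6: m=34, d=1, a=68
d=1 and a=2a₀=68 at k=6, so the next step gives (m, d) = (34, 14) again — its k=1 value — and the period has length 6.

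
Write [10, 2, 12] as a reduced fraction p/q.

Using pₖ = aₖpₖ₋₁ + pₖ₋₂ and qₖ = aₖqₖ₋₁ + qₖ₋₂:
  k=0: a=10, p=10, q=1
  k=1: a=2, p=21, q=2
  k=2: a=12, p=262, q=25

262/25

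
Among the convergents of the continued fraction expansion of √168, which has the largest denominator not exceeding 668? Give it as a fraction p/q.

√168 = [12; 1, 24, …] (period length 2).
Convergents:
  p_0/q_0 = 12/1
  p_1/q_1 = 13/1
  p_2/q_2 = 324/25
  p_3/q_3 = 337/26
  p_4/q_4 = 8412/649
  p_5/q_5 = 8749/675
q_4 = 649 ≤ 668 < 675 = q_5, so the answer is 8412/649.

8412/649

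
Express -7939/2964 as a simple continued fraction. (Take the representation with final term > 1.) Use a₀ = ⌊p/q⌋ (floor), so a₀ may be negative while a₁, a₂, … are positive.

[-3; 3, 9, 13, 8]

-7939 = -3·2964 + 953
2964 = 3·953 + 105
953 = 9·105 + 8
105 = 13·8 + 1
8 = 8·1 + 0  (stop)
So -7939/2964 = [-3; 3, 9, 13, 8].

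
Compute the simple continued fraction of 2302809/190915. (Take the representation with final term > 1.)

2302809 = 12×190915 + 11829
190915 = 16×11829 + 1651
11829 = 7×1651 + 272
1651 = 6×272 + 19
272 = 14×19 + 6
19 = 3×6 + 1
6 = 6×1 + 0  (stop)
So 2302809/190915 = [12; 16, 7, 6, 14, 3, 6].

[12; 16, 7, 6, 14, 3, 6]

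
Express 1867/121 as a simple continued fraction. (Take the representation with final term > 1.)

[15; 2, 3, 17]

1867 = 15×121 + 52
121 = 2×52 + 17
52 = 3×17 + 1
17 = 17×1 + 0  (stop)
So 1867/121 = [15; 2, 3, 17].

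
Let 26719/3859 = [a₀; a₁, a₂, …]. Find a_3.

26719 = 6·3859 + 3565   →  a_0 = 6
3859 = 1·3565 + 294   →  a_1 = 1
3565 = 12·294 + 37   →  a_2 = 12
294 = 7·37 + 35   →  a_3 = 7

7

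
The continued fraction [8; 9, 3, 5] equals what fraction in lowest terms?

Fold from the inside: start with 5/1.
  3 + 1/5 = 16/5
  9 + 5/16 = 149/16
  8 + 16/149 = 1208/149

1208/149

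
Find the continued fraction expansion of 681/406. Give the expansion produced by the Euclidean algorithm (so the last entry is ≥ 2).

681 = 1×406 + 275
406 = 1×275 + 131
275 = 2×131 + 13
131 = 10×13 + 1
13 = 13×1 + 0  (stop)
So 681/406 = [1; 1, 2, 10, 13].

[1; 1, 2, 10, 13]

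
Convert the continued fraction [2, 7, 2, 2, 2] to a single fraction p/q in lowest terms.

190/89

Using pₖ = aₖpₖ₋₁ + pₖ₋₂ and qₖ = aₖqₖ₋₁ + qₖ₋₂:
  k=0: a=2, p=2, q=1
  k=1: a=7, p=15, q=7
  k=2: a=2, p=32, q=15
  k=3: a=2, p=79, q=37
  k=4: a=2, p=190, q=89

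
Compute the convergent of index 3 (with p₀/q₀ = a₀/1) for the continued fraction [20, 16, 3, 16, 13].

16049/800

Using pₖ = aₖpₖ₋₁ + pₖ₋₂, qₖ = aₖqₖ₋₁ + qₖ₋₂ (with p₋₁=1, p₋₂=0, q₋₁=0, q₋₂=1):
  k=0: a=20, p=20, q=1
  k=1: a=16, p=321, q=16
  k=2: a=3, p=983, q=49
  k=3: a=16, p=16049, q=800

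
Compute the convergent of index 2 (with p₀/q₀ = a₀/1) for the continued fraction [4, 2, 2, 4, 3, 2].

Using pₖ = aₖpₖ₋₁ + pₖ₋₂, qₖ = aₖqₖ₋₁ + qₖ₋₂ (with p₋₁=1, p₋₂=0, q₋₁=0, q₋₂=1):
  k=0: a=4, p=4, q=1
  k=1: a=2, p=9, q=2
  k=2: a=2, p=22, q=5

22/5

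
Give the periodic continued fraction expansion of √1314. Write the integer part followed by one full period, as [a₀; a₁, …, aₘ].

[36; 4, 72]

a₀ = ⌊√1314⌋ = 36.
With m₀=0, d₀=1 and mₖ₊₁ = dₖaₖ − mₖ, dₖ₊₁ = (n − mₖ₊₁²)/dₖ, aₖ₊₁ = ⌊(a₀+mₖ₊₁)/dₖ₊₁⌋:
  k=1: m=36, d=18, a=4
  k=2: m=36, d=1, a=72
d=1 and a=2a₀=72 at k=2, so the next step gives (m, d) = (36, 18) again — its k=1 value — and the period has length 2.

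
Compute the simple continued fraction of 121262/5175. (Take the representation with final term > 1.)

[23; 2, 3, 5, 4, 3, 10]

121262 = 23*5175 + 2237
5175 = 2*2237 + 701
2237 = 3*701 + 134
701 = 5*134 + 31
134 = 4*31 + 10
31 = 3*10 + 1
10 = 10*1 + 0  (stop)
So 121262/5175 = [23; 2, 3, 5, 4, 3, 10].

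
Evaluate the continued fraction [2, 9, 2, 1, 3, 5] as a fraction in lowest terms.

Fold from the inside: start with 5/1.
  3 + 1/5 = 16/5
  1 + 5/16 = 21/16
  2 + 16/21 = 58/21
  9 + 21/58 = 543/58
  2 + 58/543 = 1144/543

1144/543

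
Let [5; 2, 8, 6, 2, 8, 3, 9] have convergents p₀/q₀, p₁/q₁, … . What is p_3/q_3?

Using pₖ = aₖpₖ₋₁ + pₖ₋₂, qₖ = aₖqₖ₋₁ + qₖ₋₂ (with p₋₁=1, p₋₂=0, q₋₁=0, q₋₂=1):
  k=0: a=5, p=5, q=1
  k=1: a=2, p=11, q=2
  k=2: a=8, p=93, q=17
  k=3: a=6, p=569, q=104

569/104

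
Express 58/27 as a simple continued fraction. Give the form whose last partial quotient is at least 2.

58 = 2×27 + 4
27 = 6×4 + 3
4 = 1×3 + 1
3 = 3×1 + 0  (stop)
So 58/27 = [2; 6, 1, 3].

[2; 6, 1, 3]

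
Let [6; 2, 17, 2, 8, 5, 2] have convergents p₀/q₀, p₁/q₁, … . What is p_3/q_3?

467/72

Using pₖ = aₖpₖ₋₁ + pₖ₋₂, qₖ = aₖqₖ₋₁ + qₖ₋₂ (with p₋₁=1, p₋₂=0, q₋₁=0, q₋₂=1):
  k=0: a=6, p=6, q=1
  k=1: a=2, p=13, q=2
  k=2: a=17, p=227, q=35
  k=3: a=2, p=467, q=72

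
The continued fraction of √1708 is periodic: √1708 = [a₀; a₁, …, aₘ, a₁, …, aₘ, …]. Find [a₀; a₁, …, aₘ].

a₀ = ⌊√1708⌋ = 41.
With m₀=0, d₀=1 and mₖ₊₁ = dₖaₖ − mₖ, dₖ₊₁ = (n − mₖ₊₁²)/dₖ, aₖ₊₁ = ⌊(a₀+mₖ₊₁)/dₖ₊₁⌋:
  k=1: m=41, d=27, a=3
  k=2: m=40, d=4, a=20
  k=3: m=40, d=27, a=3
  k=4: m=41, d=1, a=82
d=1 and a=2a₀=82 at k=4, so the next step gives (m, d) = (41, 27) again — its k=1 value — and the period has length 4.

[41; 3, 20, 3, 82]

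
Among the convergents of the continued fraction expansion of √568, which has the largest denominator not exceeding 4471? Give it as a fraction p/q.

40897/1716

√568 = [23; 1, 4, 1, 46, …] (period length 4).
Convergents:
  p_0/q_0 = 23/1
  p_1/q_1 = 24/1
  p_2/q_2 = 119/5
  p_3/q_3 = 143/6
  p_4/q_4 = 6697/281
  p_5/q_5 = 6840/287
  p_6/q_6 = 34057/1429
  p_7/q_7 = 40897/1716
  p_8/q_8 = 1915319/80365
q_7 = 1716 ≤ 4471 < 80365 = q_8, so the answer is 40897/1716.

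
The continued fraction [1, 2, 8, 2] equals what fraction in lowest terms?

53/36

Fold from the inside: start with 2/1.
  8 + 1/2 = 17/2
  2 + 2/17 = 36/17
  1 + 17/36 = 53/36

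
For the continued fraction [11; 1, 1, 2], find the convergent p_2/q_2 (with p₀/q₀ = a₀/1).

23/2

Using pₖ = aₖpₖ₋₁ + pₖ₋₂, qₖ = aₖqₖ₋₁ + qₖ₋₂ (with p₋₁=1, p₋₂=0, q₋₁=0, q₋₂=1):
  k=0: a=11, p=11, q=1
  k=1: a=1, p=12, q=1
  k=2: a=1, p=23, q=2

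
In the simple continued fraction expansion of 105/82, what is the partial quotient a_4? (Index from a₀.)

105 = 1·82 + 23   →  a_0 = 1
82 = 3·23 + 13   →  a_1 = 3
23 = 1·13 + 10   →  a_2 = 1
13 = 1·10 + 3   →  a_3 = 1
10 = 3·3 + 1   →  a_4 = 3

3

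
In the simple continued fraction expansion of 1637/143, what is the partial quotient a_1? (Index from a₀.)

2

1637 = 11·143 + 64   →  a_0 = 11
143 = 2·64 + 15   →  a_1 = 2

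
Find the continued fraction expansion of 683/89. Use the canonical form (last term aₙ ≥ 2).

[7; 1, 2, 14, 2]

683 = 7·89 + 60
89 = 1·60 + 29
60 = 2·29 + 2
29 = 14·2 + 1
2 = 2·1 + 0  (stop)
So 683/89 = [7; 1, 2, 14, 2].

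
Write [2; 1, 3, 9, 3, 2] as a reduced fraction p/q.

Using pₖ = aₖpₖ₋₁ + pₖ₋₂ and qₖ = aₖqₖ₋₁ + qₖ₋₂:
  k=0: a=2, p=2, q=1
  k=1: a=1, p=3, q=1
  k=2: a=3, p=11, q=4
  k=3: a=9, p=102, q=37
  k=4: a=3, p=317, q=115
  k=5: a=2, p=736, q=267

736/267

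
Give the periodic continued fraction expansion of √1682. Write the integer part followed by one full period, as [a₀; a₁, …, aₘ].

[41; 82]

a₀ = ⌊√1682⌋ = 41.
With m₀=0, d₀=1 and mₖ₊₁ = dₖaₖ − mₖ, dₖ₊₁ = (n − mₖ₊₁²)/dₖ, aₖ₊₁ = ⌊(a₀+mₖ₊₁)/dₖ₊₁⌋:
  k=1: m=41, d=1, a=82
d=1 and a=2a₀=82 at k=1, so the next step gives (m, d) = (41, 1) again — its k=1 value — and the period has length 1.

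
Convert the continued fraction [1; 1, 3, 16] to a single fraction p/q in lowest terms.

Using pₖ = aₖpₖ₋₁ + pₖ₋₂ and qₖ = aₖqₖ₋₁ + qₖ₋₂:
  k=0: a=1, p=1, q=1
  k=1: a=1, p=2, q=1
  k=2: a=3, p=7, q=4
  k=3: a=16, p=114, q=65

114/65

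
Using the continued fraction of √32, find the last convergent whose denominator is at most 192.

577/102

√32 = [5; 1, 1, 1, 10, …] (period length 4).
Convergents:
  p_0/q_0 = 5/1
  p_1/q_1 = 6/1
  p_2/q_2 = 11/2
  p_3/q_3 = 17/3
  p_4/q_4 = 181/32
  p_5/q_5 = 198/35
  p_6/q_6 = 379/67
  p_7/q_7 = 577/102
  p_8/q_8 = 6149/1087
q_7 = 102 ≤ 192 < 1087 = q_8, so the answer is 577/102.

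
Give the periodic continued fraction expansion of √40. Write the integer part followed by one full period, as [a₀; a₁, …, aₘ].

[6; 3, 12]

a₀ = ⌊√40⌋ = 6.
With m₀=0, d₀=1 and mₖ₊₁ = dₖaₖ − mₖ, dₖ₊₁ = (n − mₖ₊₁²)/dₖ, aₖ₊₁ = ⌊(a₀+mₖ₊₁)/dₖ₊₁⌋:
  k=1: m=6, d=4, a=3
  k=2: m=6, d=1, a=12
d=1 and a=2a₀=12 at k=2, so the next step gives (m, d) = (6, 4) again — its k=1 value — and the period has length 2.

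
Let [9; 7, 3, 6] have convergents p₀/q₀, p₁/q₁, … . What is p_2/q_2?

Using pₖ = aₖpₖ₋₁ + pₖ₋₂, qₖ = aₖqₖ₋₁ + qₖ₋₂ (with p₋₁=1, p₋₂=0, q₋₁=0, q₋₂=1):
  k=0: a=9, p=9, q=1
  k=1: a=7, p=64, q=7
  k=2: a=3, p=201, q=22

201/22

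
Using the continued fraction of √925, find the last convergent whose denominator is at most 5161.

107452/3533

√925 = [30; 2, 2, 2, 2, 60, …] (period length 5).
Convergents:
  p_0/q_0 = 30/1
  p_1/q_1 = 61/2
  p_2/q_2 = 152/5
  p_3/q_3 = 365/12
  p_4/q_4 = 882/29
  p_5/q_5 = 53285/1752
  p_6/q_6 = 107452/3533
  p_7/q_7 = 268189/8818
q_6 = 3533 ≤ 5161 < 8818 = q_7, so the answer is 107452/3533.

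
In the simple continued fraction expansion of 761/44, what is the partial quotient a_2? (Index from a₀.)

2

761 = 17·44 + 13   →  a_0 = 17
44 = 3·13 + 5   →  a_1 = 3
13 = 2·5 + 3   →  a_2 = 2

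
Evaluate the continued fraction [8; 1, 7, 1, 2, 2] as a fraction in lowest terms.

542/61

Fold from the inside: start with 2/1.
  2 + 1/2 = 5/2
  1 + 2/5 = 7/5
  7 + 5/7 = 54/7
  1 + 7/54 = 61/54
  8 + 54/61 = 542/61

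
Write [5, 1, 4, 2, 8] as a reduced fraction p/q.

541/93

Fold from the inside: start with 8/1.
  2 + 1/8 = 17/8
  4 + 8/17 = 76/17
  1 + 17/76 = 93/76
  5 + 76/93 = 541/93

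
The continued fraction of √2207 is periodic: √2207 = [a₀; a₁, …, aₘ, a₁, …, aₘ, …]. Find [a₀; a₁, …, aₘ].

[46; 1, 45, 1, 92]

a₀ = ⌊√2207⌋ = 46.
With m₀=0, d₀=1 and mₖ₊₁ = dₖaₖ − mₖ, dₖ₊₁ = (n − mₖ₊₁²)/dₖ, aₖ₊₁ = ⌊(a₀+mₖ₊₁)/dₖ₊₁⌋:
  k=1: m=46, d=91, a=1
  k=2: m=45, d=2, a=45
  k=3: m=45, d=91, a=1
  k=4: m=46, d=1, a=92
d=1 and a=2a₀=92 at k=4, so the next step gives (m, d) = (46, 91) again — its k=1 value — and the period has length 4.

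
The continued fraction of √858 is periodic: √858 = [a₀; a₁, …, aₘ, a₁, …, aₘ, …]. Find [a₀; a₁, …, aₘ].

[29; 3, 2, 3, 58]

a₀ = ⌊√858⌋ = 29.
With m₀=0, d₀=1 and mₖ₊₁ = dₖaₖ − mₖ, dₖ₊₁ = (n − mₖ₊₁²)/dₖ, aₖ₊₁ = ⌊(a₀+mₖ₊₁)/dₖ₊₁⌋:
  k=1: m=29, d=17, a=3
  k=2: m=22, d=22, a=2
  k=3: m=22, d=17, a=3
  k=4: m=29, d=1, a=58
d=1 and a=2a₀=58 at k=4, so the next step gives (m, d) = (29, 17) again — its k=1 value — and the period has length 4.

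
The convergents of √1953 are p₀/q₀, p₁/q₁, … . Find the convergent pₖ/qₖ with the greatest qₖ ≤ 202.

√1953 = [44; 5, 5, 3, 12, 3, 5, 5, 88, …] (period length 8).
Convergents:
  p_0/q_0 = 44/1
  p_1/q_1 = 221/5
  p_2/q_2 = 1149/26
  p_3/q_3 = 3668/83
  p_4/q_4 = 45165/1022
q_3 = 83 ≤ 202 < 1022 = q_4, so the answer is 3668/83.

3668/83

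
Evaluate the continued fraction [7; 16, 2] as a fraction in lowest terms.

Using pₖ = aₖpₖ₋₁ + pₖ₋₂ and qₖ = aₖqₖ₋₁ + qₖ₋₂:
  k=0: a=7, p=7, q=1
  k=1: a=16, p=113, q=16
  k=2: a=2, p=233, q=33

233/33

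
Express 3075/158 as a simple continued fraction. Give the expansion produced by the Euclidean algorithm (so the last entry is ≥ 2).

[19; 2, 6, 12]

3075 = 19·158 + 73
158 = 2·73 + 12
73 = 6·12 + 1
12 = 12·1 + 0  (stop)
So 3075/158 = [19; 2, 6, 12].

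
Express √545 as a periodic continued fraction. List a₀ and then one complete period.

a₀ = ⌊√545⌋ = 23.
With m₀=0, d₀=1 and mₖ₊₁ = dₖaₖ − mₖ, dₖ₊₁ = (n − mₖ₊₁²)/dₖ, aₖ₊₁ = ⌊(a₀+mₖ₊₁)/dₖ₊₁⌋:
  k=1: m=23, d=16, a=2
  k=2: m=9, d=29, a=1
  k=3: m=20, d=5, a=8
  k=4: m=20, d=29, a=1
  k=5: m=9, d=16, a=2
  k=6: m=23, d=1, a=46
d=1 and a=2a₀=46 at k=6, so the next step gives (m, d) = (23, 16) again — its k=1 value — and the period has length 6.

[23; 2, 1, 8, 1, 2, 46]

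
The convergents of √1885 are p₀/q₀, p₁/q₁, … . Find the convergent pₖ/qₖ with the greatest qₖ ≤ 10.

√1885 = [43; 2, 2, 2, 86, …] (period length 4).
Convergents:
  p_0/q_0 = 43/1
  p_1/q_1 = 87/2
  p_2/q_2 = 217/5
  p_3/q_3 = 521/12
q_2 = 5 ≤ 10 < 12 = q_3, so the answer is 217/5.

217/5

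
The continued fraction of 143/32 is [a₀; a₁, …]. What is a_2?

7

143 = 4·32 + 15   →  a_0 = 4
32 = 2·15 + 2   →  a_1 = 2
15 = 7·2 + 1   →  a_2 = 7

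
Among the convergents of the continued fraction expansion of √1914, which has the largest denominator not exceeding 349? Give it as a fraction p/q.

15181/347

√1914 = [43; 1, 2, 1, 86, …] (period length 4).
Convergents:
  p_0/q_0 = 43/1
  p_1/q_1 = 44/1
  p_2/q_2 = 131/3
  p_3/q_3 = 175/4
  p_4/q_4 = 15181/347
  p_5/q_5 = 15356/351
q_4 = 347 ≤ 349 < 351 = q_5, so the answer is 15181/347.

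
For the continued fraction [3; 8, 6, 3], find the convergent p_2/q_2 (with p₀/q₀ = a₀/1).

Using pₖ = aₖpₖ₋₁ + pₖ₋₂, qₖ = aₖqₖ₋₁ + qₖ₋₂ (with p₋₁=1, p₋₂=0, q₋₁=0, q₋₂=1):
  k=0: a=3, p=3, q=1
  k=1: a=8, p=25, q=8
  k=2: a=6, p=153, q=49

153/49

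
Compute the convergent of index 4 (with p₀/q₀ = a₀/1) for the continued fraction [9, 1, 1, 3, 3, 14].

Using pₖ = aₖpₖ₋₁ + pₖ₋₂, qₖ = aₖqₖ₋₁ + qₖ₋₂ (with p₋₁=1, p₋₂=0, q₋₁=0, q₋₂=1):
  k=0: a=9, p=9, q=1
  k=1: a=1, p=10, q=1
  k=2: a=1, p=19, q=2
  k=3: a=3, p=67, q=7
  k=4: a=3, p=220, q=23

220/23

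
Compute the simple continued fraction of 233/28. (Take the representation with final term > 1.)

[8; 3, 9]

233 = 8·28 + 9
28 = 3·9 + 1
9 = 9·1 + 0  (stop)
So 233/28 = [8; 3, 9].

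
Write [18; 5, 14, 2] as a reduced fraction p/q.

Using pₖ = aₖpₖ₋₁ + pₖ₋₂ and qₖ = aₖqₖ₋₁ + qₖ₋₂:
  k=0: a=18, p=18, q=1
  k=1: a=5, p=91, q=5
  k=2: a=14, p=1292, q=71
  k=3: a=2, p=2675, q=147

2675/147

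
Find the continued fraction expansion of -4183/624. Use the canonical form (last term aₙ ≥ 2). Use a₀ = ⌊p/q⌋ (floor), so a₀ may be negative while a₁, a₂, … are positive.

-4183 = -7*624 + 185
624 = 3*185 + 69
185 = 2*69 + 47
69 = 1*47 + 22
47 = 2*22 + 3
22 = 7*3 + 1
3 = 3*1 + 0  (stop)
So -4183/624 = [-7; 3, 2, 1, 2, 7, 3].

[-7; 3, 2, 1, 2, 7, 3]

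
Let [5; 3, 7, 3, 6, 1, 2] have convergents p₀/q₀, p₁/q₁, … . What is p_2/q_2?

117/22

Using pₖ = aₖpₖ₋₁ + pₖ₋₂, qₖ = aₖqₖ₋₁ + qₖ₋₂ (with p₋₁=1, p₋₂=0, q₋₁=0, q₋₂=1):
  k=0: a=5, p=5, q=1
  k=1: a=3, p=16, q=3
  k=2: a=7, p=117, q=22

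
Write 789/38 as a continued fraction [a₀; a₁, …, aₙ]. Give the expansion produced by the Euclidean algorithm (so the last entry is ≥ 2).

789 = 20*38 + 29
38 = 1*29 + 9
29 = 3*9 + 2
9 = 4*2 + 1
2 = 2*1 + 0  (stop)
So 789/38 = [20; 1, 3, 4, 2].

[20; 1, 3, 4, 2]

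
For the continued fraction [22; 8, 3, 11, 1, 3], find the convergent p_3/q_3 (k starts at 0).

6260/283

Using pₖ = aₖpₖ₋₁ + pₖ₋₂, qₖ = aₖqₖ₋₁ + qₖ₋₂ (with p₋₁=1, p₋₂=0, q₋₁=0, q₋₂=1):
  k=0: a=22, p=22, q=1
  k=1: a=8, p=177, q=8
  k=2: a=3, p=553, q=25
  k=3: a=11, p=6260, q=283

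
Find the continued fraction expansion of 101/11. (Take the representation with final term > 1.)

101 = 9*11 + 2
11 = 5*2 + 1
2 = 2*1 + 0  (stop)
So 101/11 = [9; 5, 2].

[9; 5, 2]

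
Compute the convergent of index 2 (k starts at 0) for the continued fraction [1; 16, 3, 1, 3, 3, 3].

Using pₖ = aₖpₖ₋₁ + pₖ₋₂, qₖ = aₖqₖ₋₁ + qₖ₋₂ (with p₋₁=1, p₋₂=0, q₋₁=0, q₋₂=1):
  k=0: a=1, p=1, q=1
  k=1: a=16, p=17, q=16
  k=2: a=3, p=52, q=49

52/49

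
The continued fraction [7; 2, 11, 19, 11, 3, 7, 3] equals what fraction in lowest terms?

Fold from the inside: start with 3/1.
  7 + 1/3 = 22/3
  3 + 3/22 = 69/22
  11 + 22/69 = 781/69
  19 + 69/781 = 14908/781
  11 + 781/14908 = 164769/14908
  2 + 14908/164769 = 344446/164769
  7 + 164769/344446 = 2575891/344446

2575891/344446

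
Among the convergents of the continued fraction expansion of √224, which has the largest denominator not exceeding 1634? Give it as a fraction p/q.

13455/899

√224 = [14; 1, 28, …] (period length 2).
Convergents:
  p_0/q_0 = 14/1
  p_1/q_1 = 15/1
  p_2/q_2 = 434/29
  p_3/q_3 = 449/30
  p_4/q_4 = 13006/869
  p_5/q_5 = 13455/899
  p_6/q_6 = 389746/26041
q_5 = 899 ≤ 1634 < 26041 = q_6, so the answer is 13455/899.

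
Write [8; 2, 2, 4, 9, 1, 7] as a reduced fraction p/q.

Fold from the inside: start with 7/1.
  1 + 1/7 = 8/7
  9 + 7/8 = 79/8
  4 + 8/79 = 324/79
  2 + 79/324 = 727/324
  2 + 324/727 = 1778/727
  8 + 727/1778 = 14951/1778

14951/1778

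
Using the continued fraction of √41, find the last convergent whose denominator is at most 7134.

25414/3969

√41 = [6; 2, 2, 12, …] (period length 3).
Convergents:
  p_0/q_0 = 6/1
  p_1/q_1 = 13/2
  p_2/q_2 = 32/5
  p_3/q_3 = 397/62
  p_4/q_4 = 826/129
  p_5/q_5 = 2049/320
  p_6/q_6 = 25414/3969
  p_7/q_7 = 52877/8258
q_6 = 3969 ≤ 7134 < 8258 = q_7, so the answer is 25414/3969.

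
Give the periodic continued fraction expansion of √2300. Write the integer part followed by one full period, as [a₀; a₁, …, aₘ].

[47; 1, 22, 1, 94]

a₀ = ⌊√2300⌋ = 47.
With m₀=0, d₀=1 and mₖ₊₁ = dₖaₖ − mₖ, dₖ₊₁ = (n − mₖ₊₁²)/dₖ, aₖ₊₁ = ⌊(a₀+mₖ₊₁)/dₖ₊₁⌋:
  k=1: m=47, d=91, a=1
  k=2: m=44, d=4, a=22
  k=3: m=44, d=91, a=1
  k=4: m=47, d=1, a=94
d=1 and a=2a₀=94 at k=4, so the next step gives (m, d) = (47, 91) again — its k=1 value — and the period has length 4.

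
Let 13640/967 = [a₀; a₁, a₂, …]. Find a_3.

12

13640 = 14·967 + 102   →  a_0 = 14
967 = 9·102 + 49   →  a_1 = 9
102 = 2·49 + 4   →  a_2 = 2
49 = 12·4 + 1   →  a_3 = 12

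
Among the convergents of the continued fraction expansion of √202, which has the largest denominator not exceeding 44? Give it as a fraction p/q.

469/33

√202 = [14; 4, 1, 2, 2, 1, 4, 28, …] (period length 7).
Convergents:
  p_0/q_0 = 14/1
  p_1/q_1 = 57/4
  p_2/q_2 = 71/5
  p_3/q_3 = 199/14
  p_4/q_4 = 469/33
  p_5/q_5 = 668/47
q_4 = 33 ≤ 44 < 47 = q_5, so the answer is 469/33.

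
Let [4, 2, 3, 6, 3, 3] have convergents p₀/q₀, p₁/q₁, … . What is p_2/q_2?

Using pₖ = aₖpₖ₋₁ + pₖ₋₂, qₖ = aₖqₖ₋₁ + qₖ₋₂ (with p₋₁=1, p₋₂=0, q₋₁=0, q₋₂=1):
  k=0: a=4, p=4, q=1
  k=1: a=2, p=9, q=2
  k=2: a=3, p=31, q=7

31/7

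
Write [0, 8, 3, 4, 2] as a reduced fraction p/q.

29/241

Using pₖ = aₖpₖ₋₁ + pₖ₋₂ and qₖ = aₖqₖ₋₁ + qₖ₋₂:
  k=0: a=0, p=0, q=1
  k=1: a=8, p=1, q=8
  k=2: a=3, p=3, q=25
  k=3: a=4, p=13, q=108
  k=4: a=2, p=29, q=241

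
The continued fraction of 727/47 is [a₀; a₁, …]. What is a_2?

727 = 15·47 + 22   →  a_0 = 15
47 = 2·22 + 3   →  a_1 = 2
22 = 7·3 + 1   →  a_2 = 7

7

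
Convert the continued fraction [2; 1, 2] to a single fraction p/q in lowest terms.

Using pₖ = aₖpₖ₋₁ + pₖ₋₂ and qₖ = aₖqₖ₋₁ + qₖ₋₂:
  k=0: a=2, p=2, q=1
  k=1: a=1, p=3, q=1
  k=2: a=2, p=8, q=3

8/3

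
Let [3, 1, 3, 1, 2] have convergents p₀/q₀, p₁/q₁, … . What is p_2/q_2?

15/4

Using pₖ = aₖpₖ₋₁ + pₖ₋₂, qₖ = aₖqₖ₋₁ + qₖ₋₂ (with p₋₁=1, p₋₂=0, q₋₁=0, q₋₂=1):
  k=0: a=3, p=3, q=1
  k=1: a=1, p=4, q=1
  k=2: a=3, p=15, q=4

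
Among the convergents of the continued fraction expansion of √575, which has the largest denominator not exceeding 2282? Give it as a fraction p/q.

√575 = [23; 1, 46, …] (period length 2).
Convergents:
  p_0/q_0 = 23/1
  p_1/q_1 = 24/1
  p_2/q_2 = 1127/47
  p_3/q_3 = 1151/48
  p_4/q_4 = 54073/2255
  p_5/q_5 = 55224/2303
q_4 = 2255 ≤ 2282 < 2303 = q_5, so the answer is 54073/2255.

54073/2255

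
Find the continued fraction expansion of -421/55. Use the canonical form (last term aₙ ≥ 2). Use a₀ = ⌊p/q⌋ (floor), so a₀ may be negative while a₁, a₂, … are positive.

-421 = -8×55 + 19
55 = 2×19 + 17
19 = 1×17 + 2
17 = 8×2 + 1
2 = 2×1 + 0  (stop)
So -421/55 = [-8; 2, 1, 8, 2].

[-8; 2, 1, 8, 2]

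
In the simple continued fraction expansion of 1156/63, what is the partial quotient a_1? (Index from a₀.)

2

1156 = 18·63 + 22   →  a_0 = 18
63 = 2·22 + 19   →  a_1 = 2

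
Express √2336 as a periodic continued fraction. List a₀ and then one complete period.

a₀ = ⌊√2336⌋ = 48.
With m₀=0, d₀=1 and mₖ₊₁ = dₖaₖ − mₖ, dₖ₊₁ = (n − mₖ₊₁²)/dₖ, aₖ₊₁ = ⌊(a₀+mₖ₊₁)/dₖ₊₁⌋:
  k=1: m=48, d=32, a=3
  k=2: m=48, d=1, a=96
d=1 and a=2a₀=96 at k=2, so the next step gives (m, d) = (48, 32) again — its k=1 value — and the period has length 2.

[48; 3, 96]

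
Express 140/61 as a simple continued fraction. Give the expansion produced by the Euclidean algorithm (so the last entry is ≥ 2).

[2; 3, 2, 1, 1, 3]

140 = 2×61 + 18
61 = 3×18 + 7
18 = 2×7 + 4
7 = 1×4 + 3
4 = 1×3 + 1
3 = 3×1 + 0  (stop)
So 140/61 = [2; 3, 2, 1, 1, 3].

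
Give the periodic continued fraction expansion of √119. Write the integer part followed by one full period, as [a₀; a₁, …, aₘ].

a₀ = ⌊√119⌋ = 10.
With m₀=0, d₀=1 and mₖ₊₁ = dₖaₖ − mₖ, dₖ₊₁ = (n − mₖ₊₁²)/dₖ, aₖ₊₁ = ⌊(a₀+mₖ₊₁)/dₖ₊₁⌋:
  k=1: m=10, d=19, a=1
  k=2: m=9, d=2, a=9
  k=3: m=9, d=19, a=1
  k=4: m=10, d=1, a=20
d=1 and a=2a₀=20 at k=4, so the next step gives (m, d) = (10, 19) again — its k=1 value — and the period has length 4.

[10; 1, 9, 1, 20]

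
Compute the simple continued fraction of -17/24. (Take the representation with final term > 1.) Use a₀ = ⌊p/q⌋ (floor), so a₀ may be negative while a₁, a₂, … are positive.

[-1; 3, 2, 3]

-17 = -1×24 + 7
24 = 3×7 + 3
7 = 2×3 + 1
3 = 3×1 + 0  (stop)
So -17/24 = [-1; 3, 2, 3].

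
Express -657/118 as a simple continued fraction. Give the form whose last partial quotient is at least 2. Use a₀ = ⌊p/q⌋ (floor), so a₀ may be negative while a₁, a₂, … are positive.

[-6; 2, 3, 5, 3]

-657 = -6*118 + 51
118 = 2*51 + 16
51 = 3*16 + 3
16 = 5*3 + 1
3 = 3*1 + 0  (stop)
So -657/118 = [-6; 2, 3, 5, 3].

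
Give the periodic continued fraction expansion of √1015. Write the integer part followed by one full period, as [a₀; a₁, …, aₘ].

a₀ = ⌊√1015⌋ = 31.
With m₀=0, d₀=1 and mₖ₊₁ = dₖaₖ − mₖ, dₖ₊₁ = (n − mₖ₊₁²)/dₖ, aₖ₊₁ = ⌊(a₀+mₖ₊₁)/dₖ₊₁⌋:
  k=1: m=31, d=54, a=1
  k=2: m=23, d=9, a=6
  k=3: m=31, d=6, a=10
  k=4: m=29, d=29, a=2
  k=5: m=29, d=6, a=10
  k=6: m=31, d=9, a=6
  k=7: m=23, d=54, a=1
  k=8: m=31, d=1, a=62
d=1 and a=2a₀=62 at k=8, so the next step gives (m, d) = (31, 54) again — its k=1 value — and the period has length 8.

[31; 1, 6, 10, 2, 10, 6, 1, 62]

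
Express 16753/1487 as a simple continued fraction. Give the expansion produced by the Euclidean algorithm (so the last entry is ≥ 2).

16753 = 11×1487 + 396
1487 = 3×396 + 299
396 = 1×299 + 97
299 = 3×97 + 8
97 = 12×8 + 1
8 = 8×1 + 0  (stop)
So 16753/1487 = [11; 3, 1, 3, 12, 8].

[11; 3, 1, 3, 12, 8]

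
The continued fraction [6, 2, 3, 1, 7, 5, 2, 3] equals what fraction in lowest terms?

Fold from the inside: start with 3/1.
  2 + 1/3 = 7/3
  5 + 3/7 = 38/7
  7 + 7/38 = 273/38
  1 + 38/273 = 311/273
  3 + 273/311 = 1206/311
  2 + 311/1206 = 2723/1206
  6 + 1206/2723 = 17544/2723

17544/2723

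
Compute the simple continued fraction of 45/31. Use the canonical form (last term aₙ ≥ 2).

[1; 2, 4, 1, 2]

45 = 1·31 + 14
31 = 2·14 + 3
14 = 4·3 + 2
3 = 1·2 + 1
2 = 2·1 + 0  (stop)
So 45/31 = [1; 2, 4, 1, 2].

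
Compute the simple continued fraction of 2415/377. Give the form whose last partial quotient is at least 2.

[6; 2, 2, 6, 2, 5]

2415 = 6×377 + 153
377 = 2×153 + 71
153 = 2×71 + 11
71 = 6×11 + 5
11 = 2×5 + 1
5 = 5×1 + 0  (stop)
So 2415/377 = [6; 2, 2, 6, 2, 5].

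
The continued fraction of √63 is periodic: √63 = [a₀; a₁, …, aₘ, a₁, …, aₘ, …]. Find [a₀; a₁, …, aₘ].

a₀ = ⌊√63⌋ = 7.
With m₀=0, d₀=1 and mₖ₊₁ = dₖaₖ − mₖ, dₖ₊₁ = (n − mₖ₊₁²)/dₖ, aₖ₊₁ = ⌊(a₀+mₖ₊₁)/dₖ₊₁⌋:
  k=1: m=7, d=14, a=1
  k=2: m=7, d=1, a=14
d=1 and a=2a₀=14 at k=2, so the next step gives (m, d) = (7, 14) again — its k=1 value — and the period has length 2.

[7; 1, 14]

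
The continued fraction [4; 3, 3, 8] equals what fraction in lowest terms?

Using pₖ = aₖpₖ₋₁ + pₖ₋₂ and qₖ = aₖqₖ₋₁ + qₖ₋₂:
  k=0: a=4, p=4, q=1
  k=1: a=3, p=13, q=3
  k=2: a=3, p=43, q=10
  k=3: a=8, p=357, q=83

357/83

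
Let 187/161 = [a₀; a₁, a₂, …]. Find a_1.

6

187 = 1·161 + 26   →  a_0 = 1
161 = 6·26 + 5   →  a_1 = 6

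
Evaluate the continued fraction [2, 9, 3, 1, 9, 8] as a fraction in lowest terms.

Fold from the inside: start with 8/1.
  9 + 1/8 = 73/8
  1 + 8/73 = 81/73
  3 + 73/81 = 316/81
  9 + 81/316 = 2925/316
  2 + 316/2925 = 6166/2925

6166/2925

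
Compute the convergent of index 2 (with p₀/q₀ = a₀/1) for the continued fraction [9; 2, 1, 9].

Using pₖ = aₖpₖ₋₁ + pₖ₋₂, qₖ = aₖqₖ₋₁ + qₖ₋₂ (with p₋₁=1, p₋₂=0, q₋₁=0, q₋₂=1):
  k=0: a=9, p=9, q=1
  k=1: a=2, p=19, q=2
  k=2: a=1, p=28, q=3

28/3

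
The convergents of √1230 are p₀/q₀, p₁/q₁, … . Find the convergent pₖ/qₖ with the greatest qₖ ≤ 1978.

34405/981

√1230 = [35; 14, 70, …] (period length 2).
Convergents:
  p_0/q_0 = 35/1
  p_1/q_1 = 491/14
  p_2/q_2 = 34405/981
  p_3/q_3 = 482161/13748
q_2 = 981 ≤ 1978 < 13748 = q_3, so the answer is 34405/981.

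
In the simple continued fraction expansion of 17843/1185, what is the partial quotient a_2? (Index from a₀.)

2

17843 = 15·1185 + 68   →  a_0 = 15
1185 = 17·68 + 29   →  a_1 = 17
68 = 2·29 + 10   →  a_2 = 2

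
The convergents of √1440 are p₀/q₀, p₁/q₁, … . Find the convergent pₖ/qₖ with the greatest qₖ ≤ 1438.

54037/1424

√1440 = [37; 1, 17, 1, 74, …] (period length 4).
Convergents:
  p_0/q_0 = 37/1
  p_1/q_1 = 38/1
  p_2/q_2 = 683/18
  p_3/q_3 = 721/19
  p_4/q_4 = 54037/1424
  p_5/q_5 = 54758/1443
q_4 = 1424 ≤ 1438 < 1443 = q_5, so the answer is 54037/1424.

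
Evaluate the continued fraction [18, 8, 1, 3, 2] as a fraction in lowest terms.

Using pₖ = aₖpₖ₋₁ + pₖ₋₂ and qₖ = aₖqₖ₋₁ + qₖ₋₂:
  k=0: a=18, p=18, q=1
  k=1: a=8, p=145, q=8
  k=2: a=1, p=163, q=9
  k=3: a=3, p=634, q=35
  k=4: a=2, p=1431, q=79

1431/79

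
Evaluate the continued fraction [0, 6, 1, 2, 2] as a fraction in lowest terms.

Using pₖ = aₖpₖ₋₁ + pₖ₋₂ and qₖ = aₖqₖ₋₁ + qₖ₋₂:
  k=0: a=0, p=0, q=1
  k=1: a=6, p=1, q=6
  k=2: a=1, p=1, q=7
  k=3: a=2, p=3, q=20
  k=4: a=2, p=7, q=47

7/47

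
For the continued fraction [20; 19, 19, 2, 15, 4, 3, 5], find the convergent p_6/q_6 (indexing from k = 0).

Using pₖ = aₖpₖ₋₁ + pₖ₋₂, qₖ = aₖqₖ₋₁ + qₖ₋₂ (with p₋₁=1, p₋₂=0, q₋₁=0, q₋₂=1):
  k=0: a=20, p=20, q=1
  k=1: a=19, p=381, q=19
  k=2: a=19, p=7259, q=362
  k=3: a=2, p=14899, q=743
  k=4: a=15, p=230744, q=11507
  k=5: a=4, p=937875, q=46771
  k=6: a=3, p=3044369, q=151820

3044369/151820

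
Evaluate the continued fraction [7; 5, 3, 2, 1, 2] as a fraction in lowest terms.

Using pₖ = aₖpₖ₋₁ + pₖ₋₂ and qₖ = aₖqₖ₋₁ + qₖ₋₂:
  k=0: a=7, p=7, q=1
  k=1: a=5, p=36, q=5
  k=2: a=3, p=115, q=16
  k=3: a=2, p=266, q=37
  k=4: a=1, p=381, q=53
  k=5: a=2, p=1028, q=143

1028/143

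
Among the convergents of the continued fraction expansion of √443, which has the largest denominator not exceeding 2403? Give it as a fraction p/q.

√443 = [21; 21, 42, …] (period length 2).
Convergents:
  p_0/q_0 = 21/1
  p_1/q_1 = 442/21
  p_2/q_2 = 18585/883
  p_3/q_3 = 390727/18564
q_2 = 883 ≤ 2403 < 18564 = q_3, so the answer is 18585/883.

18585/883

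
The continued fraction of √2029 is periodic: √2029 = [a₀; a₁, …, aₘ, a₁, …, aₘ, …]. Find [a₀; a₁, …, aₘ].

[45; 22, 1, 1, 22, 90]

a₀ = ⌊√2029⌋ = 45.
With m₀=0, d₀=1 and mₖ₊₁ = dₖaₖ − mₖ, dₖ₊₁ = (n − mₖ₊₁²)/dₖ, aₖ₊₁ = ⌊(a₀+mₖ₊₁)/dₖ₊₁⌋:
  k=1: m=45, d=4, a=22
  k=2: m=43, d=45, a=1
  k=3: m=2, d=45, a=1
  k=4: m=43, d=4, a=22
  k=5: m=45, d=1, a=90
d=1 and a=2a₀=90 at k=5, so the next step gives (m, d) = (45, 4) again — its k=1 value — and the period has length 5.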